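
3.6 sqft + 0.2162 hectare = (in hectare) 0.2162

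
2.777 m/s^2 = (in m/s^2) 2.777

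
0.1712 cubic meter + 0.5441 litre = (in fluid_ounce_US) 5807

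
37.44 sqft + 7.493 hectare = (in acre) 18.52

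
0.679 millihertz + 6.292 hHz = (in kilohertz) 0.6292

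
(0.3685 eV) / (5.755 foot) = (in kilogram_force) 3.432e-21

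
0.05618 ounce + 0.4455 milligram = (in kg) 0.001593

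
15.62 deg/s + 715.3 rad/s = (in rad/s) 715.6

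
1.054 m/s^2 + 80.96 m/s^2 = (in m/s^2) 82.01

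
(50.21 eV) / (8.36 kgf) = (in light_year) 1.037e-35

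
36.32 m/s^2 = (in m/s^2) 36.32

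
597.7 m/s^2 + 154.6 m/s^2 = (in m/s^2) 752.3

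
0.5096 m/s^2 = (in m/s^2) 0.5096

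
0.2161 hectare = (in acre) 0.534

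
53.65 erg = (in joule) 5.365e-06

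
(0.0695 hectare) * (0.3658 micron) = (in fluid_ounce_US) 8.597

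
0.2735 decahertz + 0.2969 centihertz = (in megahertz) 2.738e-06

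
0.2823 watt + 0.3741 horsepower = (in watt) 279.2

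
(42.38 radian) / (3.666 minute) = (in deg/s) 11.04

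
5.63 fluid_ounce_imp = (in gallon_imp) 0.03519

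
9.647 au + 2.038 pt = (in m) 1.443e+12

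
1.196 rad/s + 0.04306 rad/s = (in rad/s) 1.239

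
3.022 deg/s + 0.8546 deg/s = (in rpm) 0.6461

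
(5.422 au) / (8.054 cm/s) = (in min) 1.679e+11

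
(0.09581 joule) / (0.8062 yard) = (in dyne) 1.3e+04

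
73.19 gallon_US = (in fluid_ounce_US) 9368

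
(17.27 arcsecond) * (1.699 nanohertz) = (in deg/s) 8.15e-12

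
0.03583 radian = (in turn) 0.005703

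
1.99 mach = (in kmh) 2439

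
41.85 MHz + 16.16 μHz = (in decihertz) 4.185e+08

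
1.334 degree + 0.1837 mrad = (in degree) 1.345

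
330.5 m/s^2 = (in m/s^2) 330.5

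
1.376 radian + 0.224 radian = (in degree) 91.67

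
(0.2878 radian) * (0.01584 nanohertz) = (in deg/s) 2.612e-10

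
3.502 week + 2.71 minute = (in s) 2.118e+06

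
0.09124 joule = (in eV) 5.695e+17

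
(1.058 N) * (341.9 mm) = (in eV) 2.258e+18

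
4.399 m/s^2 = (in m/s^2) 4.399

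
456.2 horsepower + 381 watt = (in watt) 3.406e+05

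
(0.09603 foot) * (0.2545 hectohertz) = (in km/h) 2.682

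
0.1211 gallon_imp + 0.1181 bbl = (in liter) 19.33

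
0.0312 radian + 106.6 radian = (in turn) 16.97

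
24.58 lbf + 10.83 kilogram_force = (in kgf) 21.98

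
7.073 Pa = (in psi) 0.001026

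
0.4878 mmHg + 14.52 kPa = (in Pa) 1.459e+04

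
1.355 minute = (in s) 81.3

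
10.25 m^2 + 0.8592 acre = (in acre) 0.8617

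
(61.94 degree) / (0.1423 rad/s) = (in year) 2.409e-07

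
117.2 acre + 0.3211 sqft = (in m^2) 4.743e+05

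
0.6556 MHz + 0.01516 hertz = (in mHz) 6.556e+08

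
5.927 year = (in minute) 3.115e+06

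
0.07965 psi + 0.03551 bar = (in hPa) 41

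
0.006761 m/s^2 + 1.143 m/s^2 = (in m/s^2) 1.15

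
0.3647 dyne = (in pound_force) 8.199e-07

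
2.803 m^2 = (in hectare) 0.0002803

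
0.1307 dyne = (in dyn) 0.1307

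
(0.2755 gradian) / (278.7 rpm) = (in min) 2.471e-06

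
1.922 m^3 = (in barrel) 12.09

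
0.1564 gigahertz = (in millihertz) 1.564e+11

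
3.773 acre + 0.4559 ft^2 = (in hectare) 1.527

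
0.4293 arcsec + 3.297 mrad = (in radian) 0.003299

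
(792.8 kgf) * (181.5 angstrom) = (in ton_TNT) 3.373e-14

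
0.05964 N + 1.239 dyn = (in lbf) 0.01341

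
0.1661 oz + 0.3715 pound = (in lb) 0.3819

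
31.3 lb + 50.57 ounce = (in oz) 551.4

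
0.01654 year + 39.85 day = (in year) 0.1257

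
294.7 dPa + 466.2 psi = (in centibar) 3214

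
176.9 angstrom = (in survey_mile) 1.099e-11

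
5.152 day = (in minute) 7419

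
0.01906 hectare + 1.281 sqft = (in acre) 0.04713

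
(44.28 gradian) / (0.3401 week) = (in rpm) 3.229e-05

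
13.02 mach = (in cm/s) 4.433e+05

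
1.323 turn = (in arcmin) 2.858e+04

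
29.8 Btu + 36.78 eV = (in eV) 1.962e+23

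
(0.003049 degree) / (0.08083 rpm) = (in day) 7.276e-08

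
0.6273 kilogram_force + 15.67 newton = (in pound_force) 4.906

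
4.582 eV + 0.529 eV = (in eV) 5.111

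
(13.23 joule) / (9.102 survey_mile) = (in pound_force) 0.000203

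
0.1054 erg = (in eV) 6.579e+10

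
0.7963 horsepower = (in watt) 593.8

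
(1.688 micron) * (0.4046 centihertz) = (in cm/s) 6.83e-07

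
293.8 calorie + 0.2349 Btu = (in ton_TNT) 3.53e-07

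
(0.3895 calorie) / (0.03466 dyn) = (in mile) 2922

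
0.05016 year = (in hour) 439.4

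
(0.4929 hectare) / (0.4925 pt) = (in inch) 1.117e+09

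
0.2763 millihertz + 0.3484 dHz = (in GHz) 3.512e-11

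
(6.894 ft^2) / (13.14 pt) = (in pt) 3.917e+05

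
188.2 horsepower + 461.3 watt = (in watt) 1.408e+05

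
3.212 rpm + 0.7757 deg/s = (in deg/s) 20.05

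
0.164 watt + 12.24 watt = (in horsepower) 0.01663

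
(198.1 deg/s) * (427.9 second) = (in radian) 1479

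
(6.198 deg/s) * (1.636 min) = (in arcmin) 3.65e+04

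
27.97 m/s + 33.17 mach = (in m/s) 1.132e+04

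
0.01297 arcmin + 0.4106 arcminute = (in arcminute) 0.4236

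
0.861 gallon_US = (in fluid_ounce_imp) 114.7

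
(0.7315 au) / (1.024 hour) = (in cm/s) 2.969e+09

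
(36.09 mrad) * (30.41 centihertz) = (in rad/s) 0.01097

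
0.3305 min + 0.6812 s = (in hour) 0.005698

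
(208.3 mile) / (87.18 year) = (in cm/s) 0.01219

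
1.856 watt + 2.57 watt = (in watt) 4.426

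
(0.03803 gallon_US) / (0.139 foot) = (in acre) 8.396e-07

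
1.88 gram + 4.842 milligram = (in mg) 1885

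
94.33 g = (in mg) 9.433e+04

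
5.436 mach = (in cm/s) 1.851e+05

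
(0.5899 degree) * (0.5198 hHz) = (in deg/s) 30.66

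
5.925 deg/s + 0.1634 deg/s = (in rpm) 1.015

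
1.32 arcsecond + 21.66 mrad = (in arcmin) 74.48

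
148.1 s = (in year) 4.696e-06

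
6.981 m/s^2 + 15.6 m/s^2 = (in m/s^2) 22.58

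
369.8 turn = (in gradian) 1.479e+05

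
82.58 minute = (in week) 0.008192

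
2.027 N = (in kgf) 0.2067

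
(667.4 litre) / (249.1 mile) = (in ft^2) 1.792e-05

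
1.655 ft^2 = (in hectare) 1.538e-05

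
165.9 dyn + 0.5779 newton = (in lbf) 0.1303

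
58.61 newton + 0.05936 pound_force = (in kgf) 6.003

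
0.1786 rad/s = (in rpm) 1.706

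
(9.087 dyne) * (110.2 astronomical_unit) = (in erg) 1.498e+16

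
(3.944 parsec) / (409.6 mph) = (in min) 1.108e+13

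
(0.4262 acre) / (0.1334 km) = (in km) 0.01293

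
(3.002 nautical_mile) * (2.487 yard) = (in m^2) 1.264e+04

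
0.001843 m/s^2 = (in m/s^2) 0.001843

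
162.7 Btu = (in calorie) 4.103e+04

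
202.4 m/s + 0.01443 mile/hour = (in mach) 0.5944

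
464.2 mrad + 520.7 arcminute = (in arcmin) 2117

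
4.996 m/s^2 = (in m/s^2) 4.996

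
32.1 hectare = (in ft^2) 3.455e+06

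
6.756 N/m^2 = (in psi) 0.0009799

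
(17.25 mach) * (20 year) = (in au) 24.76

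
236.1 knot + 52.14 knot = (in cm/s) 1.483e+04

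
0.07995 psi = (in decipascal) 5512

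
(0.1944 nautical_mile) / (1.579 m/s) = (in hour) 0.06334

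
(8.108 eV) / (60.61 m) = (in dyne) 2.143e-15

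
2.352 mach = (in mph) 1791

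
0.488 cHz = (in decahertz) 0.000488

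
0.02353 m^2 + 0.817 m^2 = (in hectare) 8.405e-05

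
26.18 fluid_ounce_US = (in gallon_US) 0.2045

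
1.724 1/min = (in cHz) 2.873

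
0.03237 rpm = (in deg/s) 0.1942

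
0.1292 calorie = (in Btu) 0.0005124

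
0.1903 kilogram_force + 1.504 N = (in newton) 3.37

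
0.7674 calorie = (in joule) 3.211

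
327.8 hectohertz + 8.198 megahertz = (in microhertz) 8.231e+12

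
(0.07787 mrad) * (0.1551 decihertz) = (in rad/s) 1.208e-06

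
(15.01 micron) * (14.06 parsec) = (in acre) 1.609e+09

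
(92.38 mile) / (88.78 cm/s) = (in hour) 46.52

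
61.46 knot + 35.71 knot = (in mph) 111.8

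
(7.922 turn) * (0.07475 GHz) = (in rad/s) 3.721e+09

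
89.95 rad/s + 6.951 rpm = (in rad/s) 90.68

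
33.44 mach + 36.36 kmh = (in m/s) 1.14e+04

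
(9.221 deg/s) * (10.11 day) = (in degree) 8.055e+06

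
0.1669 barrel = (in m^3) 0.02653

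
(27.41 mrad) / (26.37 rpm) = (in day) 1.149e-07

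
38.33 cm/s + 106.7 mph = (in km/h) 173.1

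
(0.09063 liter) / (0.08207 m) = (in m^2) 0.001104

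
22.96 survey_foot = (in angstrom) 6.998e+10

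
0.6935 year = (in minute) 3.645e+05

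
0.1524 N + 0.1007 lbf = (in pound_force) 0.135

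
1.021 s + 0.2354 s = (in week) 2.077e-06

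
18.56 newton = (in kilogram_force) 1.893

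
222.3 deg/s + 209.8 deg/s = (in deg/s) 432.1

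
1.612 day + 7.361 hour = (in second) 1.658e+05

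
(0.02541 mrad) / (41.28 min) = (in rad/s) 1.026e-08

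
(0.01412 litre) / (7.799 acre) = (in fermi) 4.474e+05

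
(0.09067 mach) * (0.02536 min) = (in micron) 4.698e+07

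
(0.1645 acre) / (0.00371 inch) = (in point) 2.003e+10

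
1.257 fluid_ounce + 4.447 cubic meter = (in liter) 4447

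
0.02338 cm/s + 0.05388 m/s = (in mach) 0.0001589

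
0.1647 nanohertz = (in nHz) 0.1647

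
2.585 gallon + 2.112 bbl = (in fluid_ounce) 1.168e+04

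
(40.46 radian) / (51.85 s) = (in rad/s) 0.7803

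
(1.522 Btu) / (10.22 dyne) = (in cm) 1.571e+09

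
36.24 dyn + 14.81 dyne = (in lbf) 0.0001148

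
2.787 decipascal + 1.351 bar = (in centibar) 135.1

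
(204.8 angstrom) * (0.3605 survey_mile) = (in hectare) 1.188e-09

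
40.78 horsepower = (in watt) 3.041e+04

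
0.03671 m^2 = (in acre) 9.071e-06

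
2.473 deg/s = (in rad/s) 0.04316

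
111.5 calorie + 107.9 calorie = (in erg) 9.18e+09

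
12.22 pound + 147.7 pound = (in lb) 159.9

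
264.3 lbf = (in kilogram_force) 119.9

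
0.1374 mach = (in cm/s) 4678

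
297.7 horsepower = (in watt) 2.22e+05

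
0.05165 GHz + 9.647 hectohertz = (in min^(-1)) 3.099e+09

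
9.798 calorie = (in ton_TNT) 9.798e-09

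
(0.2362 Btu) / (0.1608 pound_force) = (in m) 348.4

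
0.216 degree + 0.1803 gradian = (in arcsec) 1362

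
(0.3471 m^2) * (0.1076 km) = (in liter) 3.735e+04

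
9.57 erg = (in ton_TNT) 2.287e-16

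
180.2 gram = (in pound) 0.3973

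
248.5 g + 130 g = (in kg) 0.3785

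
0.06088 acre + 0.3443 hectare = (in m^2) 3689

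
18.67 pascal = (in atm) 0.0001843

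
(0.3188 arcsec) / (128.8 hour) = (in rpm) 3.183e-11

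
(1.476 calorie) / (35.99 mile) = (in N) 0.0001066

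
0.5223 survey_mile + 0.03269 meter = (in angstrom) 8.406e+12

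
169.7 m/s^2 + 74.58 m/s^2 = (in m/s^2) 244.3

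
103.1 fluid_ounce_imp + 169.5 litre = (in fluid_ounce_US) 5831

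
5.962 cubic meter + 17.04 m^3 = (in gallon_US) 6076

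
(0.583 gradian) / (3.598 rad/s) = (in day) 2.946e-08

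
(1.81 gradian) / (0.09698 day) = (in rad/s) 3.393e-06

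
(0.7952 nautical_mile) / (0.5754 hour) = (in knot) 1.382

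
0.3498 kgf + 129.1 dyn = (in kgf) 0.3499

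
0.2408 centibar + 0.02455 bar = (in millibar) 26.96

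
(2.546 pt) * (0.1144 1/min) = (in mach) 5.029e-09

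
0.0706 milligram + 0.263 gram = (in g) 0.2631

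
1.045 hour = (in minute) 62.7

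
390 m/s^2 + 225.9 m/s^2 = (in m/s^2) 615.9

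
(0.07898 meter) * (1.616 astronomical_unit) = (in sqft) 2.055e+11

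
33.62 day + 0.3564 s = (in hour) 806.9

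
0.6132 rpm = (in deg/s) 3.679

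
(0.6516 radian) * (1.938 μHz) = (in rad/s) 1.263e-06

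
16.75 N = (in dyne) 1.675e+06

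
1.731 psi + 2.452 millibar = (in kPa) 12.18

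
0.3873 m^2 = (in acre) 9.57e-05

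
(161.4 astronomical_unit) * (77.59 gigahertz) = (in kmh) 6.744e+24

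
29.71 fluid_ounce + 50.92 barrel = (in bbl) 50.93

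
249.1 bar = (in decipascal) 2.491e+08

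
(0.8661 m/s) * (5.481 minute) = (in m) 284.8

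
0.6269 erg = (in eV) 3.913e+11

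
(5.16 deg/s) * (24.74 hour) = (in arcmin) 2.757e+07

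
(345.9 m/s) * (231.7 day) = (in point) 1.963e+13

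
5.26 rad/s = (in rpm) 50.23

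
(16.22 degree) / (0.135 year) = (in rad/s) 6.649e-08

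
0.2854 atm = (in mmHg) 216.9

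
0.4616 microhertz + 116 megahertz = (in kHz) 1.16e+05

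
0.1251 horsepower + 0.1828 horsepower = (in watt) 229.6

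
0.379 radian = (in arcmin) 1303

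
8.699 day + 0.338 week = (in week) 1.581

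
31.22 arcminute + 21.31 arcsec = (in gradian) 0.5847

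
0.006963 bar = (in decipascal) 6963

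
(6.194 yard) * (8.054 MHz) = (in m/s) 4.562e+07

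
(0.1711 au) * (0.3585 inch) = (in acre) 5.759e+04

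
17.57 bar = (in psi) 254.8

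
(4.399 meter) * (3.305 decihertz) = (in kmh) 5.234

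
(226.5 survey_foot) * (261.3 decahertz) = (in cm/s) 1.804e+07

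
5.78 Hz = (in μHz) 5.78e+06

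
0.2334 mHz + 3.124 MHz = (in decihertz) 3.124e+07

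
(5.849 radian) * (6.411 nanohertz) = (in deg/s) 2.148e-06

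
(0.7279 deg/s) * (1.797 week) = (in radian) 1.381e+04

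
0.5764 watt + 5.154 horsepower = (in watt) 3844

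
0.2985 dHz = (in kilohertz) 2.985e-05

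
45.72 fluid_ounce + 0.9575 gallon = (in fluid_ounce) 168.3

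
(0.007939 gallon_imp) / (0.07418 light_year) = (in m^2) 5.143e-20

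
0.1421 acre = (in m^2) 575.1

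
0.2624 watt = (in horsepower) 0.0003519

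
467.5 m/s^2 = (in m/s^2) 467.5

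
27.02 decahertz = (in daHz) 27.02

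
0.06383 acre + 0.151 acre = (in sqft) 9358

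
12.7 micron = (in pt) 0.036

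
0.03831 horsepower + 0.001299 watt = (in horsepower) 0.03831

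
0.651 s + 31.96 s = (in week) 5.392e-05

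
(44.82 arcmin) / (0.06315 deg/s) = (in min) 0.1971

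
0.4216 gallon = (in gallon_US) 0.4216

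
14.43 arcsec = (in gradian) 0.004454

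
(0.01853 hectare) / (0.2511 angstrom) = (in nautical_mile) 3.985e+09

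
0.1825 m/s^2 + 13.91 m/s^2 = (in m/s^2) 14.09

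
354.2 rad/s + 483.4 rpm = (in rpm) 3866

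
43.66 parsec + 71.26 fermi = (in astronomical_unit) 9.006e+06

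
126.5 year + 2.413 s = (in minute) 6.649e+07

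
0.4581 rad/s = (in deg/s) 26.25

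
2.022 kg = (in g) 2022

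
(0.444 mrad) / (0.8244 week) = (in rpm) 8.504e-09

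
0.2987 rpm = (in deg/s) 1.792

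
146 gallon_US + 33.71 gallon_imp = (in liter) 705.9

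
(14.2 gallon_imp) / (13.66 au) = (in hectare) 3.159e-18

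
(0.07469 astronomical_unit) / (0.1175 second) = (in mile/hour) 2.127e+11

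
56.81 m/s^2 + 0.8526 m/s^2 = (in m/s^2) 57.66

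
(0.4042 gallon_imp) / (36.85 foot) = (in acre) 4.043e-08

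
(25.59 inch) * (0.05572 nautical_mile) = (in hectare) 0.006707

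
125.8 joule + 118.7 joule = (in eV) 1.526e+21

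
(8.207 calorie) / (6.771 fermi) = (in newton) 5.071e+15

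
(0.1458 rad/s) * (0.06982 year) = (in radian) 3.21e+05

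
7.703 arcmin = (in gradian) 0.1426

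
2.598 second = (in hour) 0.0007217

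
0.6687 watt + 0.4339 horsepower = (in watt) 324.2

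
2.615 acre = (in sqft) 1.139e+05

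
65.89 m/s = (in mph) 147.4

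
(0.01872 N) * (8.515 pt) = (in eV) 3.51e+14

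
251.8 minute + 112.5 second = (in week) 0.02517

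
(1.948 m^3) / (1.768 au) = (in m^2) 7.365e-12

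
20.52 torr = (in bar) 0.02736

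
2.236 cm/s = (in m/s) 0.02236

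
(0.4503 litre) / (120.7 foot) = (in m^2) 1.224e-05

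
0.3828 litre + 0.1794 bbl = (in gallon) 7.636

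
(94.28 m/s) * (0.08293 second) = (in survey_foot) 25.65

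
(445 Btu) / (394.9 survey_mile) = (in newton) 0.7388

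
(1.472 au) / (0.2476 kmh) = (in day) 3.706e+07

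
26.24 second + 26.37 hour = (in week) 0.157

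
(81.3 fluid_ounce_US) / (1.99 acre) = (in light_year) 3.156e-23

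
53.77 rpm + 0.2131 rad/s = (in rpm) 55.8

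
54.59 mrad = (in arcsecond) 1.126e+04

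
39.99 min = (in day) 0.02777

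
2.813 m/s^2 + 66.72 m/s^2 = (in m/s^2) 69.53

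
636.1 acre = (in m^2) 2.574e+06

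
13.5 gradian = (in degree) 12.15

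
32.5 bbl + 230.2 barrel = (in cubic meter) 41.77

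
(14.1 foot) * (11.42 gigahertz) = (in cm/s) 4.908e+12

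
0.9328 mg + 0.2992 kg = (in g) 299.2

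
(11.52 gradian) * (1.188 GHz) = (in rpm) 2.053e+09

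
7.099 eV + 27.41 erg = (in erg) 27.41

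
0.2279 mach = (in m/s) 77.6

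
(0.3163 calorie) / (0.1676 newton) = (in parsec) 2.559e-16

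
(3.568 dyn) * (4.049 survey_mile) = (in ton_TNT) 5.557e-11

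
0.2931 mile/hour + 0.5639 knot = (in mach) 0.001237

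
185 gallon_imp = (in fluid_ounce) 2.844e+04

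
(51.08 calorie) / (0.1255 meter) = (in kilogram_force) 173.7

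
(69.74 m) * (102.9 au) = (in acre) 2.653e+11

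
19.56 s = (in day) 0.0002264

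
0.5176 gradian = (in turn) 0.001294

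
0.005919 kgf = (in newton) 0.05805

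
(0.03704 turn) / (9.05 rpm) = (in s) 0.2456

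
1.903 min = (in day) 0.001322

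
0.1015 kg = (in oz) 3.58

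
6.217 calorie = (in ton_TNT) 6.217e-09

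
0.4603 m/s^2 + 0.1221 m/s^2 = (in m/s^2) 0.5824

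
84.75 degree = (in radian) 1.479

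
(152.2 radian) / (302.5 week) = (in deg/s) 4.767e-05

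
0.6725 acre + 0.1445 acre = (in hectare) 0.3306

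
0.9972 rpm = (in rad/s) 0.1044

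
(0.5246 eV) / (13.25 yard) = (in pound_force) 1.56e-21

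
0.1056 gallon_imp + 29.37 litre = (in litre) 29.85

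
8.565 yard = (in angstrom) 7.832e+10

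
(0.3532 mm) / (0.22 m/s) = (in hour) 4.46e-07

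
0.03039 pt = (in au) 7.166e-17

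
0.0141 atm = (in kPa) 1.429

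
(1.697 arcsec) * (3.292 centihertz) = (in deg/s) 1.552e-05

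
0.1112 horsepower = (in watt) 82.92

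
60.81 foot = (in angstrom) 1.853e+11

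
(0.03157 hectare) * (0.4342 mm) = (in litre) 137.1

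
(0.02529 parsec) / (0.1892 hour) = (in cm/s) 1.146e+14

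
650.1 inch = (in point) 4.681e+04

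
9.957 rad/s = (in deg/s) 570.5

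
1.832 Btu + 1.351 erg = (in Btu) 1.832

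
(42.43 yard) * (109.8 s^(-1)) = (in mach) 12.51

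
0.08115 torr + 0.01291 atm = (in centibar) 1.319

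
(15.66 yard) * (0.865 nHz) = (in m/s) 1.239e-08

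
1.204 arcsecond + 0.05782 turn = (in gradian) 23.13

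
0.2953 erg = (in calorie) 7.058e-09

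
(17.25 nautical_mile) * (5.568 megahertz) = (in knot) 3.458e+11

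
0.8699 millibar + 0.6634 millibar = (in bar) 0.001533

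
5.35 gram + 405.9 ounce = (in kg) 11.51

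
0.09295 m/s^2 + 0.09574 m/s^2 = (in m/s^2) 0.1887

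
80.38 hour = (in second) 2.894e+05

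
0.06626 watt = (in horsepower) 8.886e-05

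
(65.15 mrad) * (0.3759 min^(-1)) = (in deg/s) 0.02339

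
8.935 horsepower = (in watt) 6663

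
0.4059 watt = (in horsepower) 0.0005443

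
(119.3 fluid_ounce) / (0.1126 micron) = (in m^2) 3.133e+04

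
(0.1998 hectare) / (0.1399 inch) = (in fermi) 5.623e+20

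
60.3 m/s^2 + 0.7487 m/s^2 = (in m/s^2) 61.05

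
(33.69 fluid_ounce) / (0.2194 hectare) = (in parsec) 1.472e-23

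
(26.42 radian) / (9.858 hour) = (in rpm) 0.007109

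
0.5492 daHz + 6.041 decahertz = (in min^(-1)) 3954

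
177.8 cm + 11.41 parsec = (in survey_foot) 1.155e+18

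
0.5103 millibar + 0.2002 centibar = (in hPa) 2.512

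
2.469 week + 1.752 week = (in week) 4.221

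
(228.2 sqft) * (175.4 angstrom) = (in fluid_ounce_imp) 0.01309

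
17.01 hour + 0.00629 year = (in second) 2.596e+05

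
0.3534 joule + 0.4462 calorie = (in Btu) 0.002104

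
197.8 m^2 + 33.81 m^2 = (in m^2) 231.6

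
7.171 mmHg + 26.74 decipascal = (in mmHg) 7.191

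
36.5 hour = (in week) 0.2173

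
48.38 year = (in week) 2523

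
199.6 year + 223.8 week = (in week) 1.063e+04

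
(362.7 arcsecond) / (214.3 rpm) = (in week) 1.296e-10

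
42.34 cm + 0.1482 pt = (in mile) 0.0002631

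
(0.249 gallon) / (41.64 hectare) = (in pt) 6.417e-06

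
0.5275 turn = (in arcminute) 1.139e+04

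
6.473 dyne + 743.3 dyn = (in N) 0.007498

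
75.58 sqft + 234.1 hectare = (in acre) 578.5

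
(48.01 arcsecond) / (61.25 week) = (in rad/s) 6.283e-12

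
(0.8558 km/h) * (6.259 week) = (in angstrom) 8.999e+15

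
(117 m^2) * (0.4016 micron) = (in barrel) 0.0002955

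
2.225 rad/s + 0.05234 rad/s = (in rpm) 21.75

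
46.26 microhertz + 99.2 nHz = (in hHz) 4.636e-07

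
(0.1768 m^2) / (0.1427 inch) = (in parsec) 1.581e-15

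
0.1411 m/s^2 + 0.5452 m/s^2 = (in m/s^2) 0.6863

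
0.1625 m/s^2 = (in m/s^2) 0.1625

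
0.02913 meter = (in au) 1.947e-13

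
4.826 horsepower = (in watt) 3599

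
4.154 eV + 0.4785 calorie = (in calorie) 0.4785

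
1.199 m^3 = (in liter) 1199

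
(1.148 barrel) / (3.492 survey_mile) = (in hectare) 3.248e-09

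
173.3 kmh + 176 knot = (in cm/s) 1.387e+04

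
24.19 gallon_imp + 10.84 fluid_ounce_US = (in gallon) 29.14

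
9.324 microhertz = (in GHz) 9.324e-15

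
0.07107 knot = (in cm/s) 3.656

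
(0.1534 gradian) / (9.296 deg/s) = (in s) 0.01485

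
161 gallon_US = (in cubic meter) 0.6095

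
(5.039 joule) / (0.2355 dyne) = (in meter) 2.14e+06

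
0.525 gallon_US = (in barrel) 0.0125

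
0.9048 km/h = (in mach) 0.0007381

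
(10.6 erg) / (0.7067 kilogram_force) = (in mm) 0.000153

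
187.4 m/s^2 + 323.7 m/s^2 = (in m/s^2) 511.1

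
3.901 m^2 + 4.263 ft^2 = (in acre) 0.001062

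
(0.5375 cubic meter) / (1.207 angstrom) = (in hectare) 4.453e+05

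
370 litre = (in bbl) 2.327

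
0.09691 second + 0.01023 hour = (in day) 0.0004274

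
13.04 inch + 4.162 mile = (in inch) 2.637e+05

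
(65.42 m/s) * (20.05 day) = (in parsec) 3.673e-09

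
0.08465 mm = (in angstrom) 8.465e+05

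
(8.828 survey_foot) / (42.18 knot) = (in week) 2.05e-07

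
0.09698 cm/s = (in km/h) 0.003491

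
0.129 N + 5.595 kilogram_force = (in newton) 55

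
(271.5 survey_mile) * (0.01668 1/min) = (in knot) 236.1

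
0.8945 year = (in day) 326.5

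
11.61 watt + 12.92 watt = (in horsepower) 0.0329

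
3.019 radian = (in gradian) 192.2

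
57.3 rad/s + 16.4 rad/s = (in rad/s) 73.7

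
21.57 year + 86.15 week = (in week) 1211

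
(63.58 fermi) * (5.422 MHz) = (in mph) 7.711e-07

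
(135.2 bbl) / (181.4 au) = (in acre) 1.957e-16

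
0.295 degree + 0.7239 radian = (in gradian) 46.41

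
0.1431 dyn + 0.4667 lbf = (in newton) 2.076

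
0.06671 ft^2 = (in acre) 1.531e-06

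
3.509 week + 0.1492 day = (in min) 3.559e+04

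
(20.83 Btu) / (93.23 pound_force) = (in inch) 2086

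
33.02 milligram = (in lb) 7.28e-05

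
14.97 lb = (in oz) 239.5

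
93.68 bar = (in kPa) 9368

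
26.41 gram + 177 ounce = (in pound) 11.12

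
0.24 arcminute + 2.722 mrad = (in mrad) 2.792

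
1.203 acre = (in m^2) 4868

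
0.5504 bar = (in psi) 7.983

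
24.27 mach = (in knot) 1.606e+04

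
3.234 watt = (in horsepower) 0.004337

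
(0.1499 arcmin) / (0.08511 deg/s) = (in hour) 8.154e-06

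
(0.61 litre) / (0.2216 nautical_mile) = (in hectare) 1.486e-10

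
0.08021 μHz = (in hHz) 8.021e-10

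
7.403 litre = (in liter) 7.403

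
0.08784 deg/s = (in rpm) 0.01464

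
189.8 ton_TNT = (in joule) 7.941e+11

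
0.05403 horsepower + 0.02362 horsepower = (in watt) 57.9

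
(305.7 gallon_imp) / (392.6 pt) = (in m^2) 10.03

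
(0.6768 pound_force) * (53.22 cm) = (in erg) 1.602e+07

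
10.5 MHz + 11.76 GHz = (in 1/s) 1.177e+10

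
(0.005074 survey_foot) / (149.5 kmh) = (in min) 6.207e-07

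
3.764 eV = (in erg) 6.031e-12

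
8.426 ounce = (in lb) 0.5266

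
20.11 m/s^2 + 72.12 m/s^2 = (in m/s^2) 92.23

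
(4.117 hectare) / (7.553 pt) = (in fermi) 1.545e+22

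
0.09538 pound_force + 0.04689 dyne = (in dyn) 4.243e+04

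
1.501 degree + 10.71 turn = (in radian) 67.32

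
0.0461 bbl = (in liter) 7.329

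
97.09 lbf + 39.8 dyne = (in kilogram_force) 44.04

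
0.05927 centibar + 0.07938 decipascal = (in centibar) 0.05928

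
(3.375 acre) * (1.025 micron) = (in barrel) 0.08805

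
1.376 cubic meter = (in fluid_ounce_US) 4.653e+04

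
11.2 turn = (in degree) 4032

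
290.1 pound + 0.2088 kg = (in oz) 4649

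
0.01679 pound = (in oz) 0.2686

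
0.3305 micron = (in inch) 1.301e-05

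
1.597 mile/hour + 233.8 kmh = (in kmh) 236.4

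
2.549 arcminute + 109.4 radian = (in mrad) 1.094e+05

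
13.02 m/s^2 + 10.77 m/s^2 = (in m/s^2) 23.79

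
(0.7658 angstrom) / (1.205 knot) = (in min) 2.059e-12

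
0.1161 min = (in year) 2.209e-07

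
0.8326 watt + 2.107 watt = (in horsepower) 0.003942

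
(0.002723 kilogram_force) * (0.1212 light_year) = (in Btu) 2.902e+10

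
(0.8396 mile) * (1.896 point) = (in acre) 0.0002233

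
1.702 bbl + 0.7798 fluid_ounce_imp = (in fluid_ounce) 9151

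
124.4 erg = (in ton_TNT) 2.973e-15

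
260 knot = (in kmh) 481.5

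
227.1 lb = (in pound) 227.1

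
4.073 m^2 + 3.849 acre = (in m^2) 1.558e+04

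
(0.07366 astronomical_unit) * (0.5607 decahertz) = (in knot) 1.201e+11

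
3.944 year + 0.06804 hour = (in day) 1440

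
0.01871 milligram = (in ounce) 6.6e-07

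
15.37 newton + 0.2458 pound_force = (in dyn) 1.646e+06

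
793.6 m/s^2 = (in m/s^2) 793.6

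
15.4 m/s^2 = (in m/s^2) 15.4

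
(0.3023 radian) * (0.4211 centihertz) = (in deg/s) 0.07294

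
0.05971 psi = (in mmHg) 3.088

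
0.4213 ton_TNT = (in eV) 1.1e+28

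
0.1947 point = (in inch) 0.002704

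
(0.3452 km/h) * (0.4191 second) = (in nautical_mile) 2.17e-05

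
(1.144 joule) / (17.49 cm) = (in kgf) 0.667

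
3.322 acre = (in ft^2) 1.447e+05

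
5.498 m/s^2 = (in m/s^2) 5.498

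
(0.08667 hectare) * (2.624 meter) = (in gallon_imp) 5.003e+05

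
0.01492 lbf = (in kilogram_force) 0.006768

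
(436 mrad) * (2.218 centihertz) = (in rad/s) 0.00967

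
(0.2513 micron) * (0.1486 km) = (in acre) 9.228e-09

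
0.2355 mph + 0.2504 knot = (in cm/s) 23.41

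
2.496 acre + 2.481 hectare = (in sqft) 3.758e+05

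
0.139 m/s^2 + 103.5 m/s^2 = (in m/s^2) 103.6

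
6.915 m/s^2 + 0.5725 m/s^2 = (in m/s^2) 7.487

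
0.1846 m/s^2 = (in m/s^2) 0.1846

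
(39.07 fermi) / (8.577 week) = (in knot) 1.464e-20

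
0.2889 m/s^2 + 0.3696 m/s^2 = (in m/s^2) 0.6585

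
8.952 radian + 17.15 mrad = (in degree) 513.9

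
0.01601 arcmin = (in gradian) 0.0002965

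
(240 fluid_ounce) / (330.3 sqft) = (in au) 1.546e-15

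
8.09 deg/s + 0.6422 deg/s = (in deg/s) 8.732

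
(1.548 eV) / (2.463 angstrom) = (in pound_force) 2.264e-10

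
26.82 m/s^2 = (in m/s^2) 26.82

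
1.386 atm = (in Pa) 1.404e+05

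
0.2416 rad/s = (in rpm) 2.307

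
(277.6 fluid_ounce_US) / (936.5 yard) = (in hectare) 9.587e-10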